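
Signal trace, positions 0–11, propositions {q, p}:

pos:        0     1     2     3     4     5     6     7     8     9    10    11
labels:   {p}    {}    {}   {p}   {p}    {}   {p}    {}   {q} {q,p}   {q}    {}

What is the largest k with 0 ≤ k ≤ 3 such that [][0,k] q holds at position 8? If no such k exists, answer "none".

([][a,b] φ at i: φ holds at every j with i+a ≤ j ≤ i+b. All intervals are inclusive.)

q must hold from j=8 onward; find where it first fails.
  j=8: holds
  j=9: holds
  j=10: holds
  j=11: fails
Holds on [8,10], so largest k = 2.

2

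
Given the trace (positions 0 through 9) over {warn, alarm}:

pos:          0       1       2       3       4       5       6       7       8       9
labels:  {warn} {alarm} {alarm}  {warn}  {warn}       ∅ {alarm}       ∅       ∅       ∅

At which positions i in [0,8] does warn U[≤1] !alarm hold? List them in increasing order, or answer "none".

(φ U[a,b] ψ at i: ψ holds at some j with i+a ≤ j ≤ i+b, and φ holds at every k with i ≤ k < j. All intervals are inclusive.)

Evaluate at each i in [0,8]:
  i=0: ✓ (rhs at j=0)
  i=1: ✗ (no rhs in [1,2])
  i=2: ✗ (lhs fails at k=2 before rhs at j=3)
  i=3: ✓ (rhs at j=3)
  i=4: ✓ (rhs at j=4)
  i=5: ✓ (rhs at j=5)
  i=6: ✗ (lhs fails at k=6 before rhs at j=7)
  i=7: ✓ (rhs at j=7)
  i=8: ✓ (rhs at j=8)

0, 3, 4, 5, 7, 8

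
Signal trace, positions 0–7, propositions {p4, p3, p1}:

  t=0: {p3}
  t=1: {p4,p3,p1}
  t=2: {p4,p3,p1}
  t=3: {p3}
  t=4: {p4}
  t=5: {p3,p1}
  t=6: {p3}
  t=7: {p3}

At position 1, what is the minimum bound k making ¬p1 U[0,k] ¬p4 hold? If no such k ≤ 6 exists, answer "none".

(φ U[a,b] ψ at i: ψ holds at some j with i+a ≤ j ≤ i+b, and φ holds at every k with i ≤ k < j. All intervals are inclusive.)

none

Need earliest j ≥ 1 with ¬p4, and ¬p1 at every k in [1,j-1].
  j=1: rhs fails.
  j=2: rhs fails.
  j=3: rhs holds but lhs fails at k=1.
  j=4: rhs fails.
  j=5: rhs holds but lhs fails at k=1.
  j=6: rhs holds but lhs fails at k=1.
  j=7: rhs holds but lhs fails at k=1.
No witness within the range → none.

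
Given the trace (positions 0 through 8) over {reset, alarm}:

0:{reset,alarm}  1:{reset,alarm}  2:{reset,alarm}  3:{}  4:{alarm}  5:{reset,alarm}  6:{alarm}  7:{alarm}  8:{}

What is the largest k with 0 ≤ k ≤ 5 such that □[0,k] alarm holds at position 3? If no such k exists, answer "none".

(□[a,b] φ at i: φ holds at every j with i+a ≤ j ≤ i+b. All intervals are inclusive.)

alarm must hold from j=3 onward; find where it first fails.
  j=3: fails → no k works.

none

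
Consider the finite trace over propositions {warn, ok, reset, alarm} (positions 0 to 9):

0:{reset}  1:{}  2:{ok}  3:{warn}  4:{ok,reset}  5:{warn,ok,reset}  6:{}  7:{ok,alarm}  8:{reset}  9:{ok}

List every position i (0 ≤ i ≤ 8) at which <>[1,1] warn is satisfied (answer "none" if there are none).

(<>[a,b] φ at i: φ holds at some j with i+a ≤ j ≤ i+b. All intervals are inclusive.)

Evaluate at each i in [0,8]:
  i=0: ✗ (none in [1,1])
  i=1: ✗ (none in [2,2])
  i=2: ✓ (witness j=3)
  i=3: ✗ (none in [4,4])
  i=4: ✓ (witness j=5)
  i=5: ✗ (none in [6,6])
  i=6: ✗ (none in [7,7])
  i=7: ✗ (none in [8,8])
  i=8: ✗ (none in [9,9])

2, 4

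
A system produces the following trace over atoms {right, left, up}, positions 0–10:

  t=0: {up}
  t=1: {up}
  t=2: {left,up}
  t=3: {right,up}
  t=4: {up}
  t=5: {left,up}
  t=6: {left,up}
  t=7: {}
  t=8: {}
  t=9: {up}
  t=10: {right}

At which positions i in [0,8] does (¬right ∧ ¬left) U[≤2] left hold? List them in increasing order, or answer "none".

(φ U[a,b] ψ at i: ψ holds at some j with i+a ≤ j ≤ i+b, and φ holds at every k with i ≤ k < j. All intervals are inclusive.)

Evaluate at each i in [0,8]:
  i=0: ✓ (rhs at j=2; lhs holds on [0,1])
  i=1: ✓ (rhs at j=2; lhs holds on [1,1])
  i=2: ✓ (rhs at j=2)
  i=3: ✗ (lhs fails at k=3 before rhs at j=5)
  i=4: ✓ (rhs at j=5; lhs holds on [4,4])
  i=5: ✓ (rhs at j=5)
  i=6: ✓ (rhs at j=6)
  i=7: ✗ (no rhs in [7,9])
  i=8: ✗ (no rhs in [8,10])

0, 1, 2, 4, 5, 6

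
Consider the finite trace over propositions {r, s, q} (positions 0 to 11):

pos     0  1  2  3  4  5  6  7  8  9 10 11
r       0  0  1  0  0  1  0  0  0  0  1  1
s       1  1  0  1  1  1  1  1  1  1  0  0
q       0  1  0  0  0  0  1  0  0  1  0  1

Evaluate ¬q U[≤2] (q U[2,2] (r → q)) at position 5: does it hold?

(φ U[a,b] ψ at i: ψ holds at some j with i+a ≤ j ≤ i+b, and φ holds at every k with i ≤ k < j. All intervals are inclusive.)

Need some j in [5,7] with (q U[2,2] (r → q)), and ¬q at every k in [5,j-1].
  j=5: (q U[2,2] (r → q)) — fails.
  j=6: (q U[2,2] (r → q)) — fails.
  j=7: (q U[2,2] (r → q)) — fails.
No j in the window works → until fails.

False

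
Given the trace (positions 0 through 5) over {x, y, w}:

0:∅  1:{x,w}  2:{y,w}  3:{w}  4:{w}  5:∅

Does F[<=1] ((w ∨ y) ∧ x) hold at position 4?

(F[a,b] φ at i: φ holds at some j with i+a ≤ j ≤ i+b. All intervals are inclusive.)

Check ((w ∨ y) ∧ x) at each j in [4,5]:
  j=4: false
  j=5: false
No position in the window satisfies it → formula fails.

False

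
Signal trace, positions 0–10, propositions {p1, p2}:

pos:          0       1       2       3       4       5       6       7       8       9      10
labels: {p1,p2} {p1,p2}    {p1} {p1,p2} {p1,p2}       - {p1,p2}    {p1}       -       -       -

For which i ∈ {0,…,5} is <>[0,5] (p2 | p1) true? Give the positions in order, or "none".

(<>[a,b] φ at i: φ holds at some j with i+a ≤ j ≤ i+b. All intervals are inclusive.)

0, 1, 2, 3, 4, 5

Evaluate at each i in [0,5]:
  i=0: ✓ (witness j=0)
  i=1: ✓ (witness j=1)
  i=2: ✓ (witness j=2)
  i=3: ✓ (witness j=3)
  i=4: ✓ (witness j=4)
  i=5: ✓ (witness j=6)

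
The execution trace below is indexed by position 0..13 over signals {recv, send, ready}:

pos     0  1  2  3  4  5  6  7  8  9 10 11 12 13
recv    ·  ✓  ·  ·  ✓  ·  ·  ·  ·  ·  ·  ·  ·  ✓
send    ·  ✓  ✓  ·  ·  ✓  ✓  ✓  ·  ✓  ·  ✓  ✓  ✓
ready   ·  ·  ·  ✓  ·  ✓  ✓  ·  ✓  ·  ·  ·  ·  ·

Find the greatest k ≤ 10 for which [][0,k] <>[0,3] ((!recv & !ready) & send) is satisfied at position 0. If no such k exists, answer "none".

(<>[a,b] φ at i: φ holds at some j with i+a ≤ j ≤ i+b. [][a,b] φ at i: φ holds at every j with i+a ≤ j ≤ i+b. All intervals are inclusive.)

<>[0,3] ((!recv & !ready) & send) must hold from j=0 onward; find where it first fails.
  j=0: holds
  j=1: holds
  j=2: holds
  j=3: fails
Holds on [0,2], so largest k = 2.

2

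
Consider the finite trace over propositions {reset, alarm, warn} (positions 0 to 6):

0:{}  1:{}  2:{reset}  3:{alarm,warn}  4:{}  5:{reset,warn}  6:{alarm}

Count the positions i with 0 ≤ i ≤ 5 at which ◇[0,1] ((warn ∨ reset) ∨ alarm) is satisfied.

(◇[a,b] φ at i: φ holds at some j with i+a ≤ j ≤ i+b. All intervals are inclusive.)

Evaluate at each i in [0,5]:
  i=0: ✗ (none in [0,1])
  i=1: ✓ (witness j=2)
  i=2: ✓ (witness j=2)
  i=3: ✓ (witness j=3)
  i=4: ✓ (witness j=5)
  i=5: ✓ (witness j=5)
Positions where it holds: {1, 2, 3, 4, 5} → 5.

5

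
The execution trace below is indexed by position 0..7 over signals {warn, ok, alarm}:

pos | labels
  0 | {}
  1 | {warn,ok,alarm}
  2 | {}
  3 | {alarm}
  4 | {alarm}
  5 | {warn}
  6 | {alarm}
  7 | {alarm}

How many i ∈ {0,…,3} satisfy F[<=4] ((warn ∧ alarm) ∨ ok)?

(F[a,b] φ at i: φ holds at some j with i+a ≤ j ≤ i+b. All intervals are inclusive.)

2

Evaluate at each i in [0,3]:
  i=0: ✓ (witness j=1)
  i=1: ✓ (witness j=1)
  i=2: ✗ (none in [2,6])
  i=3: ✗ (none in [3,7])
Positions where it holds: {0, 1} → 2.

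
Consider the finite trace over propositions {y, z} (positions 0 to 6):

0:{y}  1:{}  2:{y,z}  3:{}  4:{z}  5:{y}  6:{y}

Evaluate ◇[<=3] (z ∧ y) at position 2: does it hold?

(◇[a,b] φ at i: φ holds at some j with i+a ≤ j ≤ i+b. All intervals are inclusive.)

Check (z ∧ y) at each j in [2,5]:
  j=2: true
  j=3: false
  j=4: false
  j=5: false
Found at j=2 → formula holds.

True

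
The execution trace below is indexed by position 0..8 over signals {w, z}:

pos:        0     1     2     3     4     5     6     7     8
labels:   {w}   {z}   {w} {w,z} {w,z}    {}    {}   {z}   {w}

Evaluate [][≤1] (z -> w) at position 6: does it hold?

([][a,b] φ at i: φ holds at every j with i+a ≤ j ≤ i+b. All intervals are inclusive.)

Check (z -> w) at every j in [6,7]:
  j=6: antecedent false → ✓
  j=7: antecedent true; consequent false → ✗
Fails at j=7 → formula fails.

No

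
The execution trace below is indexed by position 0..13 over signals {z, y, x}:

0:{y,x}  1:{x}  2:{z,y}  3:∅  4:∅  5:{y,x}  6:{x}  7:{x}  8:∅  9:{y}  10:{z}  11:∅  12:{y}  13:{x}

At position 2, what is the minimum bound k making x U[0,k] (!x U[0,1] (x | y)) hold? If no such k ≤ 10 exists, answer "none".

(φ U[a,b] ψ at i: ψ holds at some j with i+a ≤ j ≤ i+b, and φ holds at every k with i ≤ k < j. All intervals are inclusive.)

Need earliest j ≥ 2 with (!x U[0,1] (x | y)), and x at every k in [2,j-1].
  j=2: rhs holds (empty prefix). k = 0.

0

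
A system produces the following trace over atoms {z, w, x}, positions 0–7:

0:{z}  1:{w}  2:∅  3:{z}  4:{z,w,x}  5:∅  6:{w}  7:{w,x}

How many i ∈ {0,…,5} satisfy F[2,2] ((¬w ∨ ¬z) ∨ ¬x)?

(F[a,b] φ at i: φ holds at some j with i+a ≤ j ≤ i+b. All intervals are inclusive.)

5

Evaluate at each i in [0,5]:
  i=0: ✓ (witness j=2)
  i=1: ✓ (witness j=3)
  i=2: ✗ (none in [4,4])
  i=3: ✓ (witness j=5)
  i=4: ✓ (witness j=6)
  i=5: ✓ (witness j=7)
Positions where it holds: {0, 1, 3, 4, 5} → 5.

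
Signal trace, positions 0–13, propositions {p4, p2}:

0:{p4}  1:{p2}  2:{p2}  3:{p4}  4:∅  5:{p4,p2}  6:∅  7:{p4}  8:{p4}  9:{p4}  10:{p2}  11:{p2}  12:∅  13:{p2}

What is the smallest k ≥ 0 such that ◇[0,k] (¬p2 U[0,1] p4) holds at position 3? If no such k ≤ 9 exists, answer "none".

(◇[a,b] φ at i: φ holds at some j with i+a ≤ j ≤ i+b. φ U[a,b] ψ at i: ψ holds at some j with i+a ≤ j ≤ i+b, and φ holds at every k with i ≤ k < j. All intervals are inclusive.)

0

Scan j = 3,4,… for (¬p2 U[0,1] p4):
  j=3: holds
First hit at j=3, so smallest k = 3-3 = 0.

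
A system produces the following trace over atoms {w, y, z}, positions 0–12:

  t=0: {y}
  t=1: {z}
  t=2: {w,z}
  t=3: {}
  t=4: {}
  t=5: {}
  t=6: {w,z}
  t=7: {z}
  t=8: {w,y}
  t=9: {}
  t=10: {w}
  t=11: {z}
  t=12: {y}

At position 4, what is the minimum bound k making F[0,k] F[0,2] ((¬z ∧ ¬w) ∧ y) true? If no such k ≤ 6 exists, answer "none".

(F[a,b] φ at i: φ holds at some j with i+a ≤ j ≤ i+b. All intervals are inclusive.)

6

Scan j = 4,5,… for F[0,2] ((¬z ∧ ¬w) ∧ y):
  j=4: fails
  j=5: fails
  j=6: fails
  j=7: fails
  j=8: fails
  j=9: fails
  j=10: holds
First hit at j=10, so smallest k = 10-4 = 6.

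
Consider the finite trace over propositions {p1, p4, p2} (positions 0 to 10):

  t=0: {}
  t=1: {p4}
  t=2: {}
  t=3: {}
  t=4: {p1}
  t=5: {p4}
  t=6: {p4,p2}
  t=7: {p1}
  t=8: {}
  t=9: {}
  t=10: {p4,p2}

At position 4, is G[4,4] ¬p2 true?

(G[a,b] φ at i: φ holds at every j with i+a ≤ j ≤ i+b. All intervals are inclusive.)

Check ¬p2 at every j in [8,8]:
  j=8: true
All positions satisfy it → formula holds.

Yes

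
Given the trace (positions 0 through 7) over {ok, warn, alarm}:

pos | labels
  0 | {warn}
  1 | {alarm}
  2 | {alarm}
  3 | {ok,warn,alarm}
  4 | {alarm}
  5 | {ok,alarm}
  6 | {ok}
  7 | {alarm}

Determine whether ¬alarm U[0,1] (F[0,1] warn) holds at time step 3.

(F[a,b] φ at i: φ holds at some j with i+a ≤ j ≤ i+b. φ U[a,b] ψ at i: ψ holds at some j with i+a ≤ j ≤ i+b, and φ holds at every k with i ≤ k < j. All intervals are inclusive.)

True

Need some j in [3,4] with F[0,1] warn, and ¬alarm at every k in [3,j-1].
  j=3: F[0,1] warn holds; no prefix to check → satisfied.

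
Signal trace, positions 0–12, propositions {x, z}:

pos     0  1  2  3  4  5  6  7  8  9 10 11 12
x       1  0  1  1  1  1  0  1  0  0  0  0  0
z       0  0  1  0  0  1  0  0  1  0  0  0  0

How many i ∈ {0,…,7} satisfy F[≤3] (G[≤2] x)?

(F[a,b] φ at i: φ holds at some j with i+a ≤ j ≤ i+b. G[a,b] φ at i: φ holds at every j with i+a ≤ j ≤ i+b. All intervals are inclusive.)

4

Evaluate at each i in [0,7]:
  i=0: ✓ (witness j=2)
  i=1: ✓ (witness j=2)
  i=2: ✓ (witness j=2)
  i=3: ✓ (witness j=3)
  i=4: ✗ (none in [4,7])
  i=5: ✗ (none in [5,8])
  i=6: ✗ (none in [6,9])
  i=7: ✗ (none in [7,10])
Positions where it holds: {0, 1, 2, 3} → 4.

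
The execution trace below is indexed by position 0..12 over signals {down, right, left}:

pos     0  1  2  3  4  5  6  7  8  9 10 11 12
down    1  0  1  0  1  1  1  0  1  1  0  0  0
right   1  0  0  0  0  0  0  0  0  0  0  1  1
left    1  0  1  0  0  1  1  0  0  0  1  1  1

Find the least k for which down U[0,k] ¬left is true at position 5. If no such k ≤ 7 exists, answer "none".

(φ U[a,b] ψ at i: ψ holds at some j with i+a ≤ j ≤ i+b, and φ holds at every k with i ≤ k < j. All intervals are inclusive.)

Need earliest j ≥ 5 with ¬left, and down at every k in [5,j-1].
  j=5: rhs fails.
  j=6: rhs fails.
  j=7: rhs holds; lhs holds on [5,6]. k = 2.

2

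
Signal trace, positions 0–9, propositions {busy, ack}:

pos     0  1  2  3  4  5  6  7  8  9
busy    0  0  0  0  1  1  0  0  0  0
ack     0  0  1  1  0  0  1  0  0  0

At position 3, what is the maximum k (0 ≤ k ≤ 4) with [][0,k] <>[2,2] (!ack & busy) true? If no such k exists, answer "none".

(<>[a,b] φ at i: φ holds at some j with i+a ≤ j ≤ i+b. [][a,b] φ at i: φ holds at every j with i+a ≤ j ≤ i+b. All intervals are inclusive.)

0

<>[2,2] (!ack & busy) must hold from j=3 onward; find where it first fails.
  j=3: holds
  j=4: fails
Holds on [3,3], so largest k = 0.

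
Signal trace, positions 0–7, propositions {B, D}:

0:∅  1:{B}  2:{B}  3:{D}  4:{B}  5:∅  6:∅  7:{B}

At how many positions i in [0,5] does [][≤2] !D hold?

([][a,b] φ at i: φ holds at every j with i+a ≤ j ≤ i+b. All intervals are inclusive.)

3

Evaluate at each i in [0,5]:
  i=0: ✓ (all of [0,2])
  i=1: ✗ (fails at j=3)
  i=2: ✗ (fails at j=3)
  i=3: ✗ (fails at j=3)
  i=4: ✓ (all of [4,6])
  i=5: ✓ (all of [5,7])
Positions where it holds: {0, 4, 5} → 3.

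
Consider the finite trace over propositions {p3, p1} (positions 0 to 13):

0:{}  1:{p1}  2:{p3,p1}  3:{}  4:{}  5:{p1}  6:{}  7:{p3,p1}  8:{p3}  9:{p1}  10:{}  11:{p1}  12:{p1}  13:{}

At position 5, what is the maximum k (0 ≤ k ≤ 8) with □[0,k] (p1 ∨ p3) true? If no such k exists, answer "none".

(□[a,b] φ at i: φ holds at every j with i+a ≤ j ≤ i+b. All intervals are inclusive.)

(p1 ∨ p3) must hold from j=5 onward; find where it first fails.
  j=5: holds
  j=6: fails
Holds on [5,5], so largest k = 0.

0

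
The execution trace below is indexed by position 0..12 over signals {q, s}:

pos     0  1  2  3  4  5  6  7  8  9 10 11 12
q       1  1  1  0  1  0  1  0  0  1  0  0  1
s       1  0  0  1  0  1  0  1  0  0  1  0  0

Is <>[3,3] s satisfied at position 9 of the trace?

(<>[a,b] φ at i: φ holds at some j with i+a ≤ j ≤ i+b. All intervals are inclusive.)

False

Check s at each j in [12,12]:
  j=12: false
No position in the window satisfies it → formula fails.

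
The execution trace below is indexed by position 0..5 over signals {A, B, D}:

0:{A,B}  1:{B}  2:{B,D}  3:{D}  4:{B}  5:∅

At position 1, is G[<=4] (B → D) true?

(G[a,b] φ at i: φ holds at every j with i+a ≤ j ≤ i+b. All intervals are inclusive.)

Does not hold

Check (B → D) at every j in [1,5]:
  j=1: antecedent true; consequent false → ✗
  j=2: antecedent true; consequent true → ✓
  j=3: antecedent false → ✓
  j=4: antecedent true; consequent false → ✗
  j=5: antecedent false → ✓
Fails at j=1 → formula fails.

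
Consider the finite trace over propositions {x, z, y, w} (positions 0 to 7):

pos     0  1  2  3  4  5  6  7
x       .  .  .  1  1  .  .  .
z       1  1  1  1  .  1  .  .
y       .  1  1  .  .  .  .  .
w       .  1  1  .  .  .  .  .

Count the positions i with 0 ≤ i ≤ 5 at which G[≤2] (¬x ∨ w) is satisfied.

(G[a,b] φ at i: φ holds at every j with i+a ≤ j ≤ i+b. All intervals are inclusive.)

2

Evaluate at each i in [0,5]:
  i=0: ✓ (all of [0,2])
  i=1: ✗ (fails at j=3)
  i=2: ✗ (fails at j=3)
  i=3: ✗ (fails at j=3)
  i=4: ✗ (fails at j=4)
  i=5: ✓ (all of [5,7])
Positions where it holds: {0, 5} → 2.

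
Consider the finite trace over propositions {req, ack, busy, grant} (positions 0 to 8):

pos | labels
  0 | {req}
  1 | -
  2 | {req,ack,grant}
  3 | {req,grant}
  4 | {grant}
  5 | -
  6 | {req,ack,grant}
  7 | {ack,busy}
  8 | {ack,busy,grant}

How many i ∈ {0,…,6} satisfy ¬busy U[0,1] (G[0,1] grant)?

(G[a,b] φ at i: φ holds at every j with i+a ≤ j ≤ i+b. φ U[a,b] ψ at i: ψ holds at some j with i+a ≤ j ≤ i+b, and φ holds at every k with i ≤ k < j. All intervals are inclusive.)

Evaluate at each i in [0,6]:
  i=0: ✗ (no rhs in [0,1])
  i=1: ✓ (rhs at j=2; lhs holds on [1,1])
  i=2: ✓ (rhs at j=2)
  i=3: ✓ (rhs at j=3)
  i=4: ✗ (no rhs in [4,5])
  i=5: ✗ (no rhs in [5,6])
  i=6: ✗ (no rhs in [6,7])
Positions where it holds: {1, 2, 3} → 3.

3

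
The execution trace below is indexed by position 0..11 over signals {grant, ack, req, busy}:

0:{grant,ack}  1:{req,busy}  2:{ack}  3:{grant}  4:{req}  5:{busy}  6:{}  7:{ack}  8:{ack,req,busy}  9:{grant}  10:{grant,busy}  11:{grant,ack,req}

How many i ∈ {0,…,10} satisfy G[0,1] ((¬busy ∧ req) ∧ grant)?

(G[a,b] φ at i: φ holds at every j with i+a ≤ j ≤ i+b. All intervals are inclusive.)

0

Evaluate at each i in [0,10]:
  i=0: ✗ (fails at j=0)
  i=1: ✗ (fails at j=1)
  i=2: ✗ (fails at j=2)
  i=3: ✗ (fails at j=3)
  i=4: ✗ (fails at j=4)
  i=5: ✗ (fails at j=5)
  i=6: ✗ (fails at j=6)
  i=7: ✗ (fails at j=7)
  i=8: ✗ (fails at j=8)
  i=9: ✗ (fails at j=9)
  i=10: ✗ (fails at j=10)
Positions where it holds: {} → 0.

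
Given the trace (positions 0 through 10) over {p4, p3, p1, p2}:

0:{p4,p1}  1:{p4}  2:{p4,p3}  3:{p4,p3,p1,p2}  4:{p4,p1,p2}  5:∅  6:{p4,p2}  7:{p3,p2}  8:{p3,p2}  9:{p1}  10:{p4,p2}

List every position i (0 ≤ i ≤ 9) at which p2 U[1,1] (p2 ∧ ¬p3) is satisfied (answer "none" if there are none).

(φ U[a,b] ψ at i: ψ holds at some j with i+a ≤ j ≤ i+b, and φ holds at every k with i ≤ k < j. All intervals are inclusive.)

Evaluate at each i in [0,9]:
  i=0: ✗ (no rhs in [1,1])
  i=1: ✗ (no rhs in [2,2])
  i=2: ✗ (no rhs in [3,3])
  i=3: ✓ (rhs at j=4; lhs holds on [3,3])
  i=4: ✗ (no rhs in [5,5])
  i=5: ✗ (lhs fails at k=5 before rhs at j=6)
  i=6: ✗ (no rhs in [7,7])
  i=7: ✗ (no rhs in [8,8])
  i=8: ✗ (no rhs in [9,9])
  i=9: ✗ (lhs fails at k=9 before rhs at j=10)

3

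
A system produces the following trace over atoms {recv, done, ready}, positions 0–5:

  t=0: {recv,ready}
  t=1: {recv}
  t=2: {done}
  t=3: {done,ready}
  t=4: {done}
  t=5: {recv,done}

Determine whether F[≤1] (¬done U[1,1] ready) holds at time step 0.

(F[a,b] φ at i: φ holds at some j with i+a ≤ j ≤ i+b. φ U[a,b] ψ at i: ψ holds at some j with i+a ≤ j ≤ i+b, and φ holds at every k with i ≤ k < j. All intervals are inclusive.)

Check (¬done U[1,1] ready) at each j in [0,1]:
  j=0: fails
  j=1: fails
No position in the window satisfies it → formula fails.

False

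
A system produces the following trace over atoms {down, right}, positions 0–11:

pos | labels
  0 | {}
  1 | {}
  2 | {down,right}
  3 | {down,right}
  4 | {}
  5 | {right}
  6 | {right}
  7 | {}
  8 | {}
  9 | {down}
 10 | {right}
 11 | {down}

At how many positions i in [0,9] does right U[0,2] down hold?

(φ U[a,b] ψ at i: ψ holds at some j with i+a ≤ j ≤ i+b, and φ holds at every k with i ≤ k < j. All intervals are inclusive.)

3

Evaluate at each i in [0,9]:
  i=0: ✗ (lhs fails at k=0 before rhs at j=2)
  i=1: ✗ (lhs fails at k=1 before rhs at j=2)
  i=2: ✓ (rhs at j=2)
  i=3: ✓ (rhs at j=3)
  i=4: ✗ (no rhs in [4,6])
  i=5: ✗ (no rhs in [5,7])
  i=6: ✗ (no rhs in [6,8])
  i=7: ✗ (lhs fails at k=7 before rhs at j=9)
  i=8: ✗ (lhs fails at k=8 before rhs at j=9)
  i=9: ✓ (rhs at j=9)
Positions where it holds: {2, 3, 9} → 3.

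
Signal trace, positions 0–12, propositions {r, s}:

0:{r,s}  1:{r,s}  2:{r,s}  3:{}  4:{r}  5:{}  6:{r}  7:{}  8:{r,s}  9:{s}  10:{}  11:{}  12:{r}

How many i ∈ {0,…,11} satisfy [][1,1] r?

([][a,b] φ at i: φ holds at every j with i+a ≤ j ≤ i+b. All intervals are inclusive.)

6

Evaluate at each i in [0,11]:
  i=0: ✓ (all of [1,1])
  i=1: ✓ (all of [2,2])
  i=2: ✗ (fails at j=3)
  i=3: ✓ (all of [4,4])
  i=4: ✗ (fails at j=5)
  i=5: ✓ (all of [6,6])
  i=6: ✗ (fails at j=7)
  i=7: ✓ (all of [8,8])
  i=8: ✗ (fails at j=9)
  i=9: ✗ (fails at j=10)
  i=10: ✗ (fails at j=11)
  i=11: ✓ (all of [12,12])
Positions where it holds: {0, 1, 3, 5, 7, 11} → 6.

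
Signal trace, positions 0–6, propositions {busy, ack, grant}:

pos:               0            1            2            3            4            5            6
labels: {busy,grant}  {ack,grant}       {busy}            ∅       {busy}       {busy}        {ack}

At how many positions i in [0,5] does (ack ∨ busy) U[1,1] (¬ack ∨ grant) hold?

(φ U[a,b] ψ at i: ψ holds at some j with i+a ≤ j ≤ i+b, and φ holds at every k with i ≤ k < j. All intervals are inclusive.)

Evaluate at each i in [0,5]:
  i=0: ✓ (rhs at j=1; lhs holds on [0,0])
  i=1: ✓ (rhs at j=2; lhs holds on [1,1])
  i=2: ✓ (rhs at j=3; lhs holds on [2,2])
  i=3: ✗ (lhs fails at k=3 before rhs at j=4)
  i=4: ✓ (rhs at j=5; lhs holds on [4,4])
  i=5: ✗ (no rhs in [6,6])
Positions where it holds: {0, 1, 2, 4} → 4.

4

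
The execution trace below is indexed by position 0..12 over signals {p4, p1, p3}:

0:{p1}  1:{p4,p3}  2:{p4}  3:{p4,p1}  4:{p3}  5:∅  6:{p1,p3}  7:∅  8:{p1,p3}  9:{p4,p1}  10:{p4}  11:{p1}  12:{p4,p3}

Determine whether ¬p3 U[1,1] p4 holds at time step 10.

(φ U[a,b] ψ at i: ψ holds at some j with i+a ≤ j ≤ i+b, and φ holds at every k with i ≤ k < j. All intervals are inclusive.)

False

Need some j in [11,11] with p4, and ¬p3 at every k in [10,j-1].
  j=11: p4 false.
No j in the window works → until fails.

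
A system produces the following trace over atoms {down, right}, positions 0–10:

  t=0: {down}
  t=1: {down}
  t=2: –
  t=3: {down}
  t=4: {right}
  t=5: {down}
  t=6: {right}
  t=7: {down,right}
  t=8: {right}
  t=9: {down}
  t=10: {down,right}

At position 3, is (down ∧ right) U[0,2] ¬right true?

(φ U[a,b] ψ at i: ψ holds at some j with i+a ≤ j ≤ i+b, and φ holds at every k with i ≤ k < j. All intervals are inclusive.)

True

Need some j in [3,5] with ¬right, and (down ∧ right) at every k in [3,j-1].
  j=3: ¬right holds; no prefix to check → satisfied.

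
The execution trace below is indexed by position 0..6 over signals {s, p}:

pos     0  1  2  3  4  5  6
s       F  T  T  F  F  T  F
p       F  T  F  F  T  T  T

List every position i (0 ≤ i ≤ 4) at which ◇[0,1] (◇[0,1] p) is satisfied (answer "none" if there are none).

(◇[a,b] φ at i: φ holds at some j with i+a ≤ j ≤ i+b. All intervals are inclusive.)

Evaluate at each i in [0,4]:
  i=0: ✓ (witness j=0)
  i=1: ✓ (witness j=1)
  i=2: ✓ (witness j=3)
  i=3: ✓ (witness j=3)
  i=4: ✓ (witness j=4)

0, 1, 2, 3, 4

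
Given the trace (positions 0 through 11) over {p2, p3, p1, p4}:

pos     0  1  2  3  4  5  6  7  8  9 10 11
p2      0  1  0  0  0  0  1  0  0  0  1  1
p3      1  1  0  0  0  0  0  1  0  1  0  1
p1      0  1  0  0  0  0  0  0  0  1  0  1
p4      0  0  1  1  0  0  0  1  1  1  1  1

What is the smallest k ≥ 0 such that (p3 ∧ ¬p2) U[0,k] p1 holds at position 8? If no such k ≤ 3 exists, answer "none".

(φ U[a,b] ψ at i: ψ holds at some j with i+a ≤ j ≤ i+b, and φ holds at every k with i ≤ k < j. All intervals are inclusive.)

Need earliest j ≥ 8 with p1, and (p3 ∧ ¬p2) at every k in [8,j-1].
  j=8: rhs fails.
  j=9: rhs holds but lhs fails at k=8.
  j=10: rhs fails.
  j=11: rhs holds but lhs fails at k=8.
No witness within the range → none.

none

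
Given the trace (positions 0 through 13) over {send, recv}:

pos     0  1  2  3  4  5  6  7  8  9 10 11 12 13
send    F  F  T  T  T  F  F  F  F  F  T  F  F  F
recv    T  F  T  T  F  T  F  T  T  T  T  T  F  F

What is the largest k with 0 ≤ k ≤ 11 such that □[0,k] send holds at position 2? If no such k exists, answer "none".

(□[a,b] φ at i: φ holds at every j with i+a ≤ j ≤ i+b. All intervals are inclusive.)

2

send must hold from j=2 onward; find where it first fails.
  j=2: holds
  j=3: holds
  j=4: holds
  j=5: fails
Holds on [2,4], so largest k = 2.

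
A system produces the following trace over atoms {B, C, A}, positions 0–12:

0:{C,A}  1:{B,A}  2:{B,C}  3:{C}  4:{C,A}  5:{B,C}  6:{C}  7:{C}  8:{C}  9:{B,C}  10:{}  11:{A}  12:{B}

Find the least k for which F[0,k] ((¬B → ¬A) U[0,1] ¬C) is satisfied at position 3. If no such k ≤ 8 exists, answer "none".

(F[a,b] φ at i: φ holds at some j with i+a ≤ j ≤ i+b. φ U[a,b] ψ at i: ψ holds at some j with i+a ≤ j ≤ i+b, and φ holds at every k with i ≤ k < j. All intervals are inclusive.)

Scan j = 3,4,… for ((¬B → ¬A) U[0,1] ¬C):
  j=3: fails
  j=4: fails
  j=5: fails
  j=6: fails
  j=7: fails
  j=8: fails
  j=9: holds
First hit at j=9, so smallest k = 9-3 = 6.

6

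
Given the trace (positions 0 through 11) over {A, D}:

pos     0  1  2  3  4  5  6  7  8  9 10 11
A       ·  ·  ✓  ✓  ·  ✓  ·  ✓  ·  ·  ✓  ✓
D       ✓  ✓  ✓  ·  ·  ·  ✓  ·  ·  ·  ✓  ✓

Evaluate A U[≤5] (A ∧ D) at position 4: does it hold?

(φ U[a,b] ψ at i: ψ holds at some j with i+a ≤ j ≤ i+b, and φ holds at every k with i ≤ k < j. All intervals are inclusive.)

False

Need some j in [4,9] with (A ∧ D), and A at every k in [4,j-1].
  j=4: (A ∧ D) false.
  j=5: (A ∧ D) false.
  j=6: (A ∧ D) false.
  j=7: (A ∧ D) false.
  j=8: (A ∧ D) false.
  j=9: (A ∧ D) false.
No j in the window works → until fails.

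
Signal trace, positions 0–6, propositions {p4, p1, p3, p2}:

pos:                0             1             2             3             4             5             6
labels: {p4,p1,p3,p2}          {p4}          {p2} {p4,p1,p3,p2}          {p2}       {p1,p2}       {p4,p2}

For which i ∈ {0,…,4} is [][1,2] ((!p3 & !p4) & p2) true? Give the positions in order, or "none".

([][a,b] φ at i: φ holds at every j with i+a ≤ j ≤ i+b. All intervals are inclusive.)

3

Evaluate at each i in [0,4]:
  i=0: ✗ (fails at j=1)
  i=1: ✗ (fails at j=3)
  i=2: ✗ (fails at j=3)
  i=3: ✓ (all of [4,5])
  i=4: ✗ (fails at j=6)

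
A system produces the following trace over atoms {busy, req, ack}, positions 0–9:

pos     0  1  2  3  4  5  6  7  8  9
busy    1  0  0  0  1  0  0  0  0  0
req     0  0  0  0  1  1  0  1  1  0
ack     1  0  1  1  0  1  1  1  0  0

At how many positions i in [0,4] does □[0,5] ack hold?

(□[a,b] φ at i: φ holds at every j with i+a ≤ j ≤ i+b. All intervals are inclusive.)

Evaluate at each i in [0,4]:
  i=0: ✗ (fails at j=1)
  i=1: ✗ (fails at j=1)
  i=2: ✗ (fails at j=4)
  i=3: ✗ (fails at j=4)
  i=4: ✗ (fails at j=4)
Positions where it holds: {} → 0.

0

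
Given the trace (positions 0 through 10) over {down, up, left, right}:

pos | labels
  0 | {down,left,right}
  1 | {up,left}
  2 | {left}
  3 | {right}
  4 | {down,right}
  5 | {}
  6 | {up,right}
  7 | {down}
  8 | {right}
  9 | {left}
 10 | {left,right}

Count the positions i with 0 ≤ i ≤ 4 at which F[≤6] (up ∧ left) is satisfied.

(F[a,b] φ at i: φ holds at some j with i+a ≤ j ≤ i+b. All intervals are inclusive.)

2

Evaluate at each i in [0,4]:
  i=0: ✓ (witness j=1)
  i=1: ✓ (witness j=1)
  i=2: ✗ (none in [2,8])
  i=3: ✗ (none in [3,9])
  i=4: ✗ (none in [4,10])
Positions where it holds: {0, 1} → 2.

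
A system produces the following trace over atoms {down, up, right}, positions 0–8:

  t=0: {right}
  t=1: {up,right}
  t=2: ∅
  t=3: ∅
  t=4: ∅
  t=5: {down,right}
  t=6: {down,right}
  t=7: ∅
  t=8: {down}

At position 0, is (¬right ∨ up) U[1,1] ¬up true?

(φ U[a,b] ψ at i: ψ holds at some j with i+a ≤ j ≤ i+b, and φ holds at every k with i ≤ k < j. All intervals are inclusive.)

False

Need some j in [1,1] with ¬up, and (¬right ∨ up) at every k in [0,j-1].
  j=1: ¬up false.
No j in the window works → until fails.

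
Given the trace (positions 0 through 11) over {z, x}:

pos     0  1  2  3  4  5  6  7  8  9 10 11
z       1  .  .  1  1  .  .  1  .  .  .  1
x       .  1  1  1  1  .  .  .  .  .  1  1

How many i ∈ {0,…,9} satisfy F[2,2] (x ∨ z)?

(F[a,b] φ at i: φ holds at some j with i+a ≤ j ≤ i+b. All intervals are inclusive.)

6

Evaluate at each i in [0,9]:
  i=0: ✓ (witness j=2)
  i=1: ✓ (witness j=3)
  i=2: ✓ (witness j=4)
  i=3: ✗ (none in [5,5])
  i=4: ✗ (none in [6,6])
  i=5: ✓ (witness j=7)
  i=6: ✗ (none in [8,8])
  i=7: ✗ (none in [9,9])
  i=8: ✓ (witness j=10)
  i=9: ✓ (witness j=11)
Positions where it holds: {0, 1, 2, 5, 8, 9} → 6.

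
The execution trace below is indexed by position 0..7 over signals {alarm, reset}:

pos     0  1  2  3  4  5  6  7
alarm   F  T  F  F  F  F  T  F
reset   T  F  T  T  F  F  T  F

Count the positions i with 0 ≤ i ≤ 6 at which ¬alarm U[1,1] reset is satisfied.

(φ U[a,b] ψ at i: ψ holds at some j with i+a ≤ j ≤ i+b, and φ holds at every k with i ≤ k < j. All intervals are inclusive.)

Evaluate at each i in [0,6]:
  i=0: ✗ (no rhs in [1,1])
  i=1: ✗ (lhs fails at k=1 before rhs at j=2)
  i=2: ✓ (rhs at j=3; lhs holds on [2,2])
  i=3: ✗ (no rhs in [4,4])
  i=4: ✗ (no rhs in [5,5])
  i=5: ✓ (rhs at j=6; lhs holds on [5,5])
  i=6: ✗ (no rhs in [7,7])
Positions where it holds: {2, 5} → 2.

2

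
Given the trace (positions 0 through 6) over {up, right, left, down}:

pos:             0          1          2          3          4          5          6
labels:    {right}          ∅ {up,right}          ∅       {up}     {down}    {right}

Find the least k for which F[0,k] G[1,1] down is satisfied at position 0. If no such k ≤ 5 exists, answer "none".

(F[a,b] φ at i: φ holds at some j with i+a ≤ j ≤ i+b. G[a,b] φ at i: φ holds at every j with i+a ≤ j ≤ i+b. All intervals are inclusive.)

Scan j = 0,1,… for G[1,1] down:
  j=0: fails
  j=1: fails
  j=2: fails
  j=3: fails
  j=4: holds
First hit at j=4, so smallest k = 4-0 = 4.

4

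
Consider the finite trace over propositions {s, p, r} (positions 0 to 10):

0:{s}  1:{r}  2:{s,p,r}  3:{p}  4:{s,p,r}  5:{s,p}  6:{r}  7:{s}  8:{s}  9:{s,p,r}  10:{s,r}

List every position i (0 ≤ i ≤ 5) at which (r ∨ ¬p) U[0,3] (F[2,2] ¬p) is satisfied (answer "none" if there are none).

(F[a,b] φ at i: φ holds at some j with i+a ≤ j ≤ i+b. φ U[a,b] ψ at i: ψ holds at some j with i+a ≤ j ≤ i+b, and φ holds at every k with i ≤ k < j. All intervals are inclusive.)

Evaluate at each i in [0,5]:
  i=0: ✗ (no rhs in [0,3])
  i=1: ✗ (lhs fails at k=3 before rhs at j=4)
  i=2: ✗ (lhs fails at k=3 before rhs at j=4)
  i=3: ✗ (lhs fails at k=3 before rhs at j=4)
  i=4: ✓ (rhs at j=4)
  i=5: ✓ (rhs at j=5)

4, 5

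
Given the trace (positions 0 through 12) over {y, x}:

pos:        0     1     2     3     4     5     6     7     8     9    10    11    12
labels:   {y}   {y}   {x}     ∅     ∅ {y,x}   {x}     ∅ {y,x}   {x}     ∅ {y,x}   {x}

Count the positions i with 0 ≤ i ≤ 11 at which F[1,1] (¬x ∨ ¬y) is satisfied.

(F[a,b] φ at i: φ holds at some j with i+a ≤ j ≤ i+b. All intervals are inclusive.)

9

Evaluate at each i in [0,11]:
  i=0: ✓ (witness j=1)
  i=1: ✓ (witness j=2)
  i=2: ✓ (witness j=3)
  i=3: ✓ (witness j=4)
  i=4: ✗ (none in [5,5])
  i=5: ✓ (witness j=6)
  i=6: ✓ (witness j=7)
  i=7: ✗ (none in [8,8])
  i=8: ✓ (witness j=9)
  i=9: ✓ (witness j=10)
  i=10: ✗ (none in [11,11])
  i=11: ✓ (witness j=12)
Positions where it holds: {0, 1, 2, 3, 5, 6, 8, 9, 11} → 9.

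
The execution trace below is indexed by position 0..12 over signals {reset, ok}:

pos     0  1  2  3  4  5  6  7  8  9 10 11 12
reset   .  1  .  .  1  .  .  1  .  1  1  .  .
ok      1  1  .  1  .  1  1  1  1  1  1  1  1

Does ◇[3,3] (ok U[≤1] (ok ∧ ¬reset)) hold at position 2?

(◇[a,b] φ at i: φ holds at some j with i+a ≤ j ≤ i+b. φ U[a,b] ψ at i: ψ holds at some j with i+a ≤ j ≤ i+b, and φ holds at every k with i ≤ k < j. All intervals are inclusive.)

Check (ok U[≤1] (ok ∧ ¬reset)) at each j in [5,5]:
  j=5: holds
Found at j=5 → formula holds.

True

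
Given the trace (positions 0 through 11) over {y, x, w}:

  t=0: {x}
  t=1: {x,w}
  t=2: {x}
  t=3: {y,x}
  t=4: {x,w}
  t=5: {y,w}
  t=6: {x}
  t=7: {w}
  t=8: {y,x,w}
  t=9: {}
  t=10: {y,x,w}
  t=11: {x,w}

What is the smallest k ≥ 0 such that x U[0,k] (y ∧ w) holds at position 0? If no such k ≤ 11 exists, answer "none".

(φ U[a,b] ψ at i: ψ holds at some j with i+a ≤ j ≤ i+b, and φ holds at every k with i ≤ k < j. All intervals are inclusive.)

Need earliest j ≥ 0 with (y ∧ w), and x at every k in [0,j-1].
  j=0: rhs fails.
  j=1: rhs fails.
  j=2: rhs fails.
  j=3: rhs fails.
  j=4: rhs fails.
  j=5: rhs holds; lhs holds on [0,4]. k = 5.

5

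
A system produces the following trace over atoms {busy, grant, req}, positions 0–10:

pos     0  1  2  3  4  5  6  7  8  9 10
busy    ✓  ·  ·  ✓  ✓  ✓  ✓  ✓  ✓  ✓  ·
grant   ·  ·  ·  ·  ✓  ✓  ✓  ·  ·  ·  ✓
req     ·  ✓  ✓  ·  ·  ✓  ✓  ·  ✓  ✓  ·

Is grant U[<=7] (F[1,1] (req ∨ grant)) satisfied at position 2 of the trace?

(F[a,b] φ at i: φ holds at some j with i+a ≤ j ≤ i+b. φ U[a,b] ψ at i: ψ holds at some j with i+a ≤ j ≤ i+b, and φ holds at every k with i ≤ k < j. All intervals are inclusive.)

Does not hold

Need some j in [2,9] with F[1,1] (req ∨ grant), and grant at every k in [2,j-1].
  j=2: F[1,1] (req ∨ grant) — fails (none in [3,3]).
  j=3: F[1,1] (req ∨ grant) holds, but grant fails at k=2 → not this j.
  j=4: F[1,1] (req ∨ grant) holds, but grant fails at k=2 → not this j.
  j=5: F[1,1] (req ∨ grant) holds, but grant fails at k=2 → not this j.
  j=6: F[1,1] (req ∨ grant) — fails (none in [7,7]).
  j=7: F[1,1] (req ∨ grant) holds, but grant fails at k=2 → not this j.
  j=8: F[1,1] (req ∨ grant) holds, but grant fails at k=2 → not this j.
  j=9: F[1,1] (req ∨ grant) holds, but grant fails at k=2 → not this j.
No j in the window works → until fails.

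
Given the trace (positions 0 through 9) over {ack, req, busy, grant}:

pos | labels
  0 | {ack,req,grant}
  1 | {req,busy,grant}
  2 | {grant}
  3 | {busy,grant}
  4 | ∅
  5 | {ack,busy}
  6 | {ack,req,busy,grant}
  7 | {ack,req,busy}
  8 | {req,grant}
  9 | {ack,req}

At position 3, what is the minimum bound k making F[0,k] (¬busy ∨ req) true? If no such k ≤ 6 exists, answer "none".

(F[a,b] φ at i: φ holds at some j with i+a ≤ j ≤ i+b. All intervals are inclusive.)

Scan j = 3,4,… for (¬busy ∨ req):
  j=3: fails
  j=4: holds
First hit at j=4, so smallest k = 4-3 = 1.

1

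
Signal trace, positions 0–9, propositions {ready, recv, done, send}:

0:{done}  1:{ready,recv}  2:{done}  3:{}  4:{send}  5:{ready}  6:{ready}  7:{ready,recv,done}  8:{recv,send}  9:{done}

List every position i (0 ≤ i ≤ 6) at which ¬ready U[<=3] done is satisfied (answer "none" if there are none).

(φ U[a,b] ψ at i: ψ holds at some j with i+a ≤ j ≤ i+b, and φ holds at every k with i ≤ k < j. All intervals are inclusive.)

Evaluate at each i in [0,6]:
  i=0: ✓ (rhs at j=0)
  i=1: ✗ (lhs fails at k=1 before rhs at j=2)
  i=2: ✓ (rhs at j=2)
  i=3: ✗ (no rhs in [3,6])
  i=4: ✗ (lhs fails at k=5 before rhs at j=7)
  i=5: ✗ (lhs fails at k=5 before rhs at j=7)
  i=6: ✗ (lhs fails at k=6 before rhs at j=7)

0, 2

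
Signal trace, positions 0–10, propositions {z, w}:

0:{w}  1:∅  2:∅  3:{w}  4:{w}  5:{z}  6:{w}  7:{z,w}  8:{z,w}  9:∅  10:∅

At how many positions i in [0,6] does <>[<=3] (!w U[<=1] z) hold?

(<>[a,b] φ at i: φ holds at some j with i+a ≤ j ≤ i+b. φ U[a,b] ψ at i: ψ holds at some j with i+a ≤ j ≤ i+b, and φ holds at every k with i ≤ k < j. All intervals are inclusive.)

Evaluate at each i in [0,6]:
  i=0: ✗ (none in [0,3])
  i=1: ✗ (none in [1,4])
  i=2: ✓ (witness j=5)
  i=3: ✓ (witness j=5)
  i=4: ✓ (witness j=5)
  i=5: ✓ (witness j=5)
  i=6: ✓ (witness j=7)
Positions where it holds: {2, 3, 4, 5, 6} → 5.

5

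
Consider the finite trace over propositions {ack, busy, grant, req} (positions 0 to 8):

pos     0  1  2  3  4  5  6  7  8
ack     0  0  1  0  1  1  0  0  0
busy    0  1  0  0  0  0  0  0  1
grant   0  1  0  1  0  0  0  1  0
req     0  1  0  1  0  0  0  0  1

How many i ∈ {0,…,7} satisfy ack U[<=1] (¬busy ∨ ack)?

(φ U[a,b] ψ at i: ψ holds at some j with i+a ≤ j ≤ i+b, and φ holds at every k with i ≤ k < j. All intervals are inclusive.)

7

Evaluate at each i in [0,7]:
  i=0: ✓ (rhs at j=0)
  i=1: ✗ (lhs fails at k=1 before rhs at j=2)
  i=2: ✓ (rhs at j=2)
  i=3: ✓ (rhs at j=3)
  i=4: ✓ (rhs at j=4)
  i=5: ✓ (rhs at j=5)
  i=6: ✓ (rhs at j=6)
  i=7: ✓ (rhs at j=7)
Positions where it holds: {0, 2, 3, 4, 5, 6, 7} → 7.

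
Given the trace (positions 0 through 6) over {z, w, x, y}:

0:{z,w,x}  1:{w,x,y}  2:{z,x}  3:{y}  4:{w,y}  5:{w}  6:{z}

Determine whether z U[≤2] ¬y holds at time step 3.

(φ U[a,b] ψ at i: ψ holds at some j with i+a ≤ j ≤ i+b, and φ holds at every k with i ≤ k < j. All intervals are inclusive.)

Need some j in [3,5] with ¬y, and z at every k in [3,j-1].
  j=3: ¬y false.
  j=4: ¬y false.
  j=5: ¬y holds, but z fails at k=3 → not this j.
No j in the window works → until fails.

No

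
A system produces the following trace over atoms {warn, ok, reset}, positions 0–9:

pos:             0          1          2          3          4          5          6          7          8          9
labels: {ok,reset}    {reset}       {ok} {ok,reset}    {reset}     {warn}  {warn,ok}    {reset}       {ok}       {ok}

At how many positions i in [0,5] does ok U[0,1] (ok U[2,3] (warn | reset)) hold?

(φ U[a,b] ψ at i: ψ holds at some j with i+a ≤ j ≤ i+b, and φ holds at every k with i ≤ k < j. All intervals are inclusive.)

1

Evaluate at each i in [0,5]:
  i=0: ✗ (no rhs in [0,1])
  i=1: ✗ (lhs fails at k=1 before rhs at j=2)
  i=2: ✓ (rhs at j=2)
  i=3: ✗ (no rhs in [3,4])
  i=4: ✗ (no rhs in [4,5])
  i=5: ✗ (no rhs in [5,6])
Positions where it holds: {2} → 1.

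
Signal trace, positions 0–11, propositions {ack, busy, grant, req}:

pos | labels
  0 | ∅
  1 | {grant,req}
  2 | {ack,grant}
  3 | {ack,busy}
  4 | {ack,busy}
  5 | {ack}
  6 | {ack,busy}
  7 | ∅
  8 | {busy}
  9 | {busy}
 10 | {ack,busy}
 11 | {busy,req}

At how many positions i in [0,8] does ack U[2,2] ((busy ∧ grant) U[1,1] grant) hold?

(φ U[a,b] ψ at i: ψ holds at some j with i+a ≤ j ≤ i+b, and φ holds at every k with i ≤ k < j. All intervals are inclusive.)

Evaluate at each i in [0,8]:
  i=0: ✗ (no rhs in [2,2])
  i=1: ✗ (no rhs in [3,3])
  i=2: ✗ (no rhs in [4,4])
  i=3: ✗ (no rhs in [5,5])
  i=4: ✗ (no rhs in [6,6])
  i=5: ✗ (no rhs in [7,7])
  i=6: ✗ (no rhs in [8,8])
  i=7: ✗ (no rhs in [9,9])
  i=8: ✗ (no rhs in [10,10])
Positions where it holds: {} → 0.

0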